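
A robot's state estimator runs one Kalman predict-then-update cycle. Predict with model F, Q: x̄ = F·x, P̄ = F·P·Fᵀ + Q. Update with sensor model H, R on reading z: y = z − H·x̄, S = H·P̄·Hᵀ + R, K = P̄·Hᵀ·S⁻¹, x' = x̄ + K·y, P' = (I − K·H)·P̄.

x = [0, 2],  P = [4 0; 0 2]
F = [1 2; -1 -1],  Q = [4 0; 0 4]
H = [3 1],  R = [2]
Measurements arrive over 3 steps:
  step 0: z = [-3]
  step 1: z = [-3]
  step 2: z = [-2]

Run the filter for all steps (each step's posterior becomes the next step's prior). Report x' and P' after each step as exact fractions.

step 0: x̄ = F·x = [4, -2]
step 0: P̄ = F·P·Fᵀ + Q = [16 -8; -8 10]
step 0: y = z − H·x̄ = [-13]
step 0: S = H·P̄·Hᵀ + R = [108]
step 0: K = P̄·Hᵀ·S⁻¹ = [10/27; -7/54]
step 0: x' = x̄ + K·y = [-22/27, -17/54]
step 0: P' = (I − K·H)·P̄ = [32/27 -76/27; -76/27 221/27]
step 1: x̄ = F·x = [-13/9, 61/54]
step 1: P̄ = F·P·Fᵀ + Q = [80/3 -82/9; -82/9 209/27]
step 1: y = z − H·x̄ = [11/54]
step 1: S = H·P̄·Hᵀ + R = [5267/27]
step 1: K = P̄·Hᵀ·S⁻¹ = [1914/5267; -23/229]
step 1: x' = x̄ + K·y = [-7218/5267, 254/229]
step 1: P' = (I − K·H)·P̄ = [4772/5267 -456/229; -456/229 1322/229]
step 2: x̄ = F·x = [4466/5267, 1376/5267]
step 2: P̄ = F·P·Fᵀ + Q = [105512/5267 -34120/5267; -34120/5267 35270/5267]
step 2: y = z − H·x̄ = [-25308/5267]
step 2: S = H·P̄·Hᵀ + R = [790692/5267]
step 2: K = P̄·Hᵀ·S⁻¹ = [70604/197673; -33545/395346]
step 2: x' = x̄ + K·y = [-57214/65891, 44078/65891]
step 2: P' = (I − K·H)·P̄ = [174136/197673 -381200/197673; -381200/197673 1110055/197673]

step 0: x' = [-22/27, -17/54], P' = [32/27 -76/27; -76/27 221/27]
step 1: x' = [-7218/5267, 254/229], P' = [4772/5267 -456/229; -456/229 1322/229]
step 2: x' = [-57214/65891, 44078/65891], P' = [174136/197673 -381200/197673; -381200/197673 1110055/197673]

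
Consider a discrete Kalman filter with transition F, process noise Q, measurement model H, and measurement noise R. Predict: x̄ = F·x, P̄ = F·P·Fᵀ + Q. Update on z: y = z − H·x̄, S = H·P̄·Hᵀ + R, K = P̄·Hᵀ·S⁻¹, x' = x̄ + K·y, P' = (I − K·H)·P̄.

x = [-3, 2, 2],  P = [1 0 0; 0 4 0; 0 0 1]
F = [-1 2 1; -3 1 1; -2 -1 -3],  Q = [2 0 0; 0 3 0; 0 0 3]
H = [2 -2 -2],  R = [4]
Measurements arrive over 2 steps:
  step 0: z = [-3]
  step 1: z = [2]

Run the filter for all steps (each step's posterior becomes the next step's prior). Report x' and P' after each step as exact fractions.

step 0: x̄ = F·x = [9, 13, -2]
step 0: P̄ = F·P·Fᵀ + Q = [20 12 -9; 12 17 -1; -9 -1 20]
step 0: y = z − H·x̄ = [1]
step 0: S = H·P̄·Hᵀ + R = [200]
step 0: K = P̄·Hᵀ·S⁻¹ = [17/100; -1/25; -7/25]
step 0: x' = x̄ + K·y = [917/100, 324/25, -57/25]
step 0: P' = (I − K·H)·P̄ = [711/50 334/25 13/25; 334/25 417/25 -81/25; 13/25 -81/25 108/25]
step 1: x̄ = F·x = [1447/100, -1683/100, -1223/50]
step 1: P̄ = F·P·Fᵀ + Q = [991/50 -1249/50 -869/25; -1249/50 3111/50 2141/25; -869/25 2141/25 3892/25]
step 1: y = z − H·x̄ = [-2738/25]
step 1: S = H·P̄·Hᵀ + R = [52948/25]
step 1: K = P̄·Hᵀ·S⁻¹ = [1989/26474; -4321/26474; -493/1891]
step 1: x' = x̄ + K·y = [330487/52948, 55357/52948, 15479/3782]
step 1: P' = (I − K·H)·P̄ = [208225/26474 26237/26474 12715/1891; 26237/26474 153529/26474 -8475/1891; 12715/1891 -8475/1891 22176/1891]

step 0: x' = [917/100, 324/25, -57/25], P' = [711/50 334/25 13/25; 334/25 417/25 -81/25; 13/25 -81/25 108/25]
step 1: x' = [330487/52948, 55357/52948, 15479/3782], P' = [208225/26474 26237/26474 12715/1891; 26237/26474 153529/26474 -8475/1891; 12715/1891 -8475/1891 22176/1891]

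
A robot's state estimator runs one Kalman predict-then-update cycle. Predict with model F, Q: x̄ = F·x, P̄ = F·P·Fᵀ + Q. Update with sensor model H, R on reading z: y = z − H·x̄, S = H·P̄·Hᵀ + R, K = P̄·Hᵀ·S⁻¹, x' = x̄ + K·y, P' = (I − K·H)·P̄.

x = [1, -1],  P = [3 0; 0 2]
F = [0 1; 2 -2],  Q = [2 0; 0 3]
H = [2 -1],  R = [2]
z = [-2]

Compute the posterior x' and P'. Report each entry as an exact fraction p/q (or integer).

x' = [-3/19, 104/57]
P' = [28/19 48/19; 48/19 350/57]

x̄ = F·x = [-1, 4]
P̄ = F·P·Fᵀ + Q = [4 -4; -4 23]
y = z − H·x̄ = [4]
S = H·P̄·Hᵀ + R = [57]
K = P̄·Hᵀ·S⁻¹ = [4/19; -31/57]
x' = x̄ + K·y = [-3/19, 104/57]
P' = (I − K·H)·P̄ = [28/19 48/19; 48/19 350/57]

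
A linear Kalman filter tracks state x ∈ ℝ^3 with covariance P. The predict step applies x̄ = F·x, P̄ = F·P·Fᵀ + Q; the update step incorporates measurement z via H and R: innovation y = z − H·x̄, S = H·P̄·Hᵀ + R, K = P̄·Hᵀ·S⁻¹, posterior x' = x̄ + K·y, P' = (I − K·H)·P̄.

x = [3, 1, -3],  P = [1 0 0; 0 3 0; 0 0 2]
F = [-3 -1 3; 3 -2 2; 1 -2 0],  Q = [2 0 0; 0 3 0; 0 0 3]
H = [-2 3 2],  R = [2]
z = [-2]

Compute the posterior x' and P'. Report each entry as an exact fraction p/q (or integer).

x̄ = F·x = [-19, 1, 1]
P̄ = F·P·Fᵀ + Q = [32 9 3; 9 32 15; 3 15 16]
y = z − H·x̄ = [-45]
S = H·P̄·Hᵀ + R = [530]
K = P̄·Hᵀ·S⁻¹ = [-31/530; 54/265; 71/530]
x' = x̄ + K·y = [-1735/106, -433/53, -533/106]
P' = (I − K·H)·P̄ = [15999/530 4059/265 3791/530; 4059/265 2648/265 141/265; 3791/530 141/265 3439/530]

x' = [-1735/106, -433/53, -533/106]
P' = [15999/530 4059/265 3791/530; 4059/265 2648/265 141/265; 3791/530 141/265 3439/530]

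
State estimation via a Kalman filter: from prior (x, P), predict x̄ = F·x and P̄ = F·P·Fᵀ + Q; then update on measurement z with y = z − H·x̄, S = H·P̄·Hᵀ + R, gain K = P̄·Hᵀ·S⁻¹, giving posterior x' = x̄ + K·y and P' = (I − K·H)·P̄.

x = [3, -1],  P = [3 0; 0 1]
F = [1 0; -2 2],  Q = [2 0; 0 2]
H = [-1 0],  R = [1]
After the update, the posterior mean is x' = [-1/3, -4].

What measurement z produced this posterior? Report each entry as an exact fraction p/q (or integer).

x̄ = F·x = [3, -8]
P̄ = F·P·Fᵀ + Q = [5 -6; -6 18]
S = H·P̄·Hᵀ + R = [6]
K = P̄·Hᵀ·S⁻¹ = [-5/6; 1]
x' − x̄ = [-10/3, 4] = K·y
y = (KᵀK)⁻¹·Kᵀ·(x' − x̄) = [4]
z = y + H·x̄ = [4] + [-3] = [1]

z = [1]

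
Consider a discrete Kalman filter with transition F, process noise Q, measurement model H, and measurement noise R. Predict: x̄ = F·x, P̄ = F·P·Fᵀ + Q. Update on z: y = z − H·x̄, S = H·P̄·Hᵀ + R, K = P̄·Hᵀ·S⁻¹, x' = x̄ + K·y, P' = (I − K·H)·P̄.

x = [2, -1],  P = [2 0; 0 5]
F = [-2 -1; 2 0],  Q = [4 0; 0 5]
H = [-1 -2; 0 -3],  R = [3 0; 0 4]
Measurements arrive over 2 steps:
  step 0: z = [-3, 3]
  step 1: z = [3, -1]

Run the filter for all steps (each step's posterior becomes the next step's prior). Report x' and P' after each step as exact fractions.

step 0: x̄ = F·x = [-3, 4]
step 0: P̄ = F·P·Fᵀ + Q = [17 -8; -8 13]
step 0: y = z − H·x̄ = [2, 15]
step 0: S = H·P̄·Hᵀ + R = [40 54; 54 121]
step 0: K = P̄·Hᵀ·S⁻¹ = [-109/148 39/74; -18/481 -147/481]
step 0: x' = x̄ + K·y = [127/37, -317/481]
step 0: P' = (I − K·H)·P̄ = [535/148 -26/37; -26/37 196/481]
step 1: x̄ = F·x = [-2985/481, 254/37]
step 1: P̄ = F·P·Fᵀ + Q = [7723/481 -483/37; -483/37 720/37]
step 1: y = z − H·x̄ = [5062/481, 725/37]
step 1: S = H·P̄·Hᵀ + R = [21490/481 2871/37; 2871/37 6628/37]
step 1: K = P̄·Hᵀ·S⁻¹ = [-595531/953551 466425/953551; -49764/953551 -289197/953551]
step 1: x' = x̄ + K·y = [-3045472/953551, 355589/953551]
step 1: P' = (I − K·H)·P̄ = [3030393/953551 -621900/953551; -621900/953551 385596/953551]

step 0: x' = [127/37, -317/481], P' = [535/148 -26/37; -26/37 196/481]
step 1: x' = [-3045472/953551, 355589/953551], P' = [3030393/953551 -621900/953551; -621900/953551 385596/953551]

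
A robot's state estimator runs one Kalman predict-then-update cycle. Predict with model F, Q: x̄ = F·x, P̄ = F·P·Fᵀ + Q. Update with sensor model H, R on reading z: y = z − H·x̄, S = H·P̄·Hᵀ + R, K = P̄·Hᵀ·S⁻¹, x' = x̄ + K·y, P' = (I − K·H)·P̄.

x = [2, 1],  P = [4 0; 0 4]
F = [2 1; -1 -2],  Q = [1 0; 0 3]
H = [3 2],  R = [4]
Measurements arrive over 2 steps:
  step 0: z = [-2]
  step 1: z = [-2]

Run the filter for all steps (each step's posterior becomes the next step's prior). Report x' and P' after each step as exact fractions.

step 0: x' = [2, -118/31], P' = [32/3 -46/3; -46/3 2135/93]
step 1: x' = [-3202/2645, 2372/2645], P' = [4656/2645 -6446/2645; -6446/2645 11476/2645]

step 0: x̄ = F·x = [5, -4]
step 0: P̄ = F·P·Fᵀ + Q = [21 -16; -16 23]
step 0: y = z − H·x̄ = [-9]
step 0: S = H·P̄·Hᵀ + R = [93]
step 0: K = P̄·Hᵀ·S⁻¹ = [1/3; -2/93]
step 0: x' = x̄ + K·y = [2, -118/31]
step 0: P' = (I − K·H)·P̄ = [32/3 -46/3; -46/3 2135/93]
step 1: x̄ = F·x = [6/31, 174/31]
step 1: P̄ = F·P·Fᵀ + Q = [164/31 292/31; 292/31 1369/31]
step 1: y = z − H·x̄ = [-428/31]
step 1: S = H·P̄·Hᵀ + R = [10580/31]
step 1: K = P̄·Hᵀ·S⁻¹ = [269/2645; 1807/5290]
step 1: x' = x̄ + K·y = [-3202/2645, 2372/2645]
step 1: P' = (I − K·H)·P̄ = [4656/2645 -6446/2645; -6446/2645 11476/2645]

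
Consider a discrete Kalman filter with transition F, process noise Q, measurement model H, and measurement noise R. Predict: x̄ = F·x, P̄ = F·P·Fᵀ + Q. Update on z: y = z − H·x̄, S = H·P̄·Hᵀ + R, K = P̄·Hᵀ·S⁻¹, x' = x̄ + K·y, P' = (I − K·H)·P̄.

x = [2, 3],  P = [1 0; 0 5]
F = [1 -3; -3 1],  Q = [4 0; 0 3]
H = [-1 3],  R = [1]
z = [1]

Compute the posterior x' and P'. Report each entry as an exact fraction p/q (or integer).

x' = [-8, -243/104]
P' = [46/3 5; 5 181/104]

x̄ = F·x = [-7, -3]
P̄ = F·P·Fᵀ + Q = [50 -18; -18 17]
y = z − H·x̄ = [3]
S = H·P̄·Hᵀ + R = [312]
K = P̄·Hᵀ·S⁻¹ = [-1/3; 23/104]
x' = x̄ + K·y = [-8, -243/104]
P' = (I − K·H)·P̄ = [46/3 5; 5 181/104]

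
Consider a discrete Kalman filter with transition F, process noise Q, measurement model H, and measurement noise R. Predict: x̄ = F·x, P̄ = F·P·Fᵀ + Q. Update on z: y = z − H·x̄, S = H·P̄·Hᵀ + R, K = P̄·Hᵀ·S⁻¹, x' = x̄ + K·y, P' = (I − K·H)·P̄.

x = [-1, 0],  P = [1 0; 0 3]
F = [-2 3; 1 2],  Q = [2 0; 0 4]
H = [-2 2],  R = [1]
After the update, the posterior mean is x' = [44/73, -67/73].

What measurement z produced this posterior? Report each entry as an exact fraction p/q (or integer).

z = [-3]

x̄ = F·x = [2, -1]
P̄ = F·P·Fᵀ + Q = [33 16; 16 17]
S = H·P̄·Hᵀ + R = [73]
K = P̄·Hᵀ·S⁻¹ = [-34/73; 2/73]
x' − x̄ = [-102/73, 6/73] = K·y
y = (KᵀK)⁻¹·Kᵀ·(x' − x̄) = [3]
z = y + H·x̄ = [3] + [-6] = [-3]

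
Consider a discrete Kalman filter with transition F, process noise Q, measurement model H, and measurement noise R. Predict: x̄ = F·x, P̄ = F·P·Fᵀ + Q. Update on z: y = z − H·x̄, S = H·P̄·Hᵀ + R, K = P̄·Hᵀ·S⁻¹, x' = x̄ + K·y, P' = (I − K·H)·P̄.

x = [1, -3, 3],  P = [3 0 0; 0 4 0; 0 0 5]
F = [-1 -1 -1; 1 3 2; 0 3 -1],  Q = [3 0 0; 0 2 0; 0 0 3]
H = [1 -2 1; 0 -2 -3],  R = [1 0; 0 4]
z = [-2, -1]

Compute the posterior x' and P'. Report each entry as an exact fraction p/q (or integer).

x' = [-95610/191047, 131367/191047, -42209/191047]
P' = [571727/191047 199416/191047 -137824/191047; 199416/191047 107871/191047 -41950/191047; -137824/191047 -41950/191047 92392/191047]

x̄ = F·x = [-1, -2, -12]
P̄ = F·P·Fᵀ + Q = [15 -25 -7; -25 61 26; -7 26 44]
y = z − H·x̄ = [7, -41]
S = H·P̄·Hᵀ + R = [286 287; 287 956]
K = P̄·Hᵀ·S⁻¹ = [35071/191047 3660/191047; -58276/191047 -22473/191047; 38468/191047 -48319/191047]
x' = x̄ + K·y = [-95610/191047, 131367/191047, -42209/191047]
P' = (I − K·H)·P̄ = [571727/191047 199416/191047 -137824/191047; 199416/191047 107871/191047 -41950/191047; -137824/191047 -41950/191047 92392/191047]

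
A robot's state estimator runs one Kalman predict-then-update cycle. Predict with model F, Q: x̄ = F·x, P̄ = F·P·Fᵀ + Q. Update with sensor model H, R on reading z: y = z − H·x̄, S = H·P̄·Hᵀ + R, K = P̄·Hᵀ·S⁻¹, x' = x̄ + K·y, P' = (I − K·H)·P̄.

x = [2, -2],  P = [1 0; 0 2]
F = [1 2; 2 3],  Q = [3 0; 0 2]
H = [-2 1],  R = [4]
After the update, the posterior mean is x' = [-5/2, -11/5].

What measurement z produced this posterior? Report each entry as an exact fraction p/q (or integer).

z = [3]

x̄ = F·x = [-2, -2]
P̄ = F·P·Fᵀ + Q = [12 14; 14 24]
S = H·P̄·Hᵀ + R = [20]
K = P̄·Hᵀ·S⁻¹ = [-1/2; -1/5]
x' − x̄ = [-1/2, -1/5] = K·y
y = (KᵀK)⁻¹·Kᵀ·(x' − x̄) = [1]
z = y + H·x̄ = [1] + [2] = [3]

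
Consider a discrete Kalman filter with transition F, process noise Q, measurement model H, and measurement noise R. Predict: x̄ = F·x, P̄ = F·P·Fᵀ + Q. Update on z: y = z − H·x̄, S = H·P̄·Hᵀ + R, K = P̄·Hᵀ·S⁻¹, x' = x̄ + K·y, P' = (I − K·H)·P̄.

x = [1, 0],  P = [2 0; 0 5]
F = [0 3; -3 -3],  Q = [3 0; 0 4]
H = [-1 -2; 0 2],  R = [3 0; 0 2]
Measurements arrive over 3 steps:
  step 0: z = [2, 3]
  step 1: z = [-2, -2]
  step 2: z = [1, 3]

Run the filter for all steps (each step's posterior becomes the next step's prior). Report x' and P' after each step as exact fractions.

step 0: x' = [-13293/2923, 4115/2923], P' = [12054/2923 -2517/2923; -2517/2923 1392/2923]
step 1: x' = [7294977/2148016, -1665047/2148016], P' = [6081141/2148016 -1173075/2148016; -1173075/2148016 863925/2148016]
step 2: x' = [-3360741828/1186150699, 1361599729/1186150699], P' = [3315332109/1186150699 -646187748/1186150699; -646187748/1186150699 477214323/1186150699]

step 0: x̄ = F·x = [0, -3]
step 0: P̄ = F·P·Fᵀ + Q = [48 -45; -45 67]
step 0: y = z − H·x̄ = [-4, 9]
step 0: S = H·P̄·Hᵀ + R = [139 -178; -178 270]
step 0: K = P̄·Hᵀ·S⁻¹ = [-2340/2923 -2517/2923; -89/2923 1392/2923]
step 0: x' = x̄ + K·y = [-13293/2923, 4115/2923]
step 0: P' = (I − K·H)·P̄ = [12054/2923 -2517/2923; -2517/2923 1392/2923]
step 1: x̄ = F·x = [12345/2923, 27534/2923]
step 1: P̄ = F·P·Fᵀ + Q = [21297/2923 10125/2923; 10125/2923 87400/2923]
step 1: y = z − H·x̄ = [61567/2923, -60914/2923]
step 1: S = H·P̄·Hᵀ + R = [420166/2923 -369850/2923; -369850/2923 355446/2923]
step 1: K = P̄·Hᵀ·S⁻¹ = [-95769/165232 -1173075/2148016; -14225/165232 863925/2148016]
step 1: x' = x̄ + K·y = [7294977/2148016, -1665047/2148016]
step 1: P' = (I − K·H)·P̄ = [6081141/2148016 -1173075/2148016; -1173075/2148016 863925/2148016]
step 2: x̄ = F·x = [-4995141/2148016, -8444895/1074008]
step 2: P̄ = F·P·Fᵀ + Q = [14219373/2148016 1391175/1074008; 1391175/1074008 12495577/537004]
step 2: y = z − H·x̄ = [-36626705/2148016, 10055907/537004]
step 2: S = H·P̄·Hᵀ + R = [231722053/2148016 -51373483/537004; -51373483/537004 12764079/134251]
step 2: K = P̄·Hᵀ·S⁻¹ = [-674318871/1186150699 -646187748/1186150699; -102746966/1186150699 477214323/1186150699]
step 2: x' = x̄ + K·y = [-3360741828/1186150699, 1361599729/1186150699]
step 2: P' = (I − K·H)·P̄ = [3315332109/1186150699 -646187748/1186150699; -646187748/1186150699 477214323/1186150699]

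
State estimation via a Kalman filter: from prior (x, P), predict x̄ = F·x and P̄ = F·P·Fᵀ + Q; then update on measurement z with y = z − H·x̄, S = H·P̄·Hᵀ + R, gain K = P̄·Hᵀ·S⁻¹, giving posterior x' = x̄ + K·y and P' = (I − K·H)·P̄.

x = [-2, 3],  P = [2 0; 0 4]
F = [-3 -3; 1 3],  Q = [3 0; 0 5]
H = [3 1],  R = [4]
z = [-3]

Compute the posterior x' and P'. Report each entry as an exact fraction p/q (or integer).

x̄ = F·x = [-3, 7]
P̄ = F·P·Fᵀ + Q = [57 -42; -42 43]
y = z − H·x̄ = [-1]
S = H·P̄·Hᵀ + R = [308]
K = P̄·Hᵀ·S⁻¹ = [129/308; -83/308]
x' = x̄ + K·y = [-1053/308, 2239/308]
P' = (I − K·H)·P̄ = [915/308 -2229/308; -2229/308 6355/308]

x' = [-1053/308, 2239/308]
P' = [915/308 -2229/308; -2229/308 6355/308]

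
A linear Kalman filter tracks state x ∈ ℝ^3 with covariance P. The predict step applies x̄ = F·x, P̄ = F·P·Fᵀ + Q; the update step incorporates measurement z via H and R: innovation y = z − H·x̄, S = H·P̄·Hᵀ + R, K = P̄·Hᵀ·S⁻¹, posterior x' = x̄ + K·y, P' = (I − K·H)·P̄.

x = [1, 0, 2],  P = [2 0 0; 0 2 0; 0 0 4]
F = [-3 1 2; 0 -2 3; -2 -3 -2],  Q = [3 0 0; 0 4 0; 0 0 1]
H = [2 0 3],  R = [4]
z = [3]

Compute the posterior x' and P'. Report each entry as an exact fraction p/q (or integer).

x' = [1339/427, 2638/427, -491/427]
P' = [14349/427 8348/427 -9502/427; 8348/427 20480/427 -5560/427; -9502/427 -5560/427 6480/427]

x̄ = F·x = [1, 6, -6]
P̄ = F·P·Fᵀ + Q = [39 20 -10; 20 48 -12; -10 -12 43]
y = z − H·x̄ = [19]
S = H·P̄·Hᵀ + R = [427]
K = P̄·Hᵀ·S⁻¹ = [48/427; 4/427; 109/427]
x' = x̄ + K·y = [1339/427, 2638/427, -491/427]
P' = (I − K·H)·P̄ = [14349/427 8348/427 -9502/427; 8348/427 20480/427 -5560/427; -9502/427 -5560/427 6480/427]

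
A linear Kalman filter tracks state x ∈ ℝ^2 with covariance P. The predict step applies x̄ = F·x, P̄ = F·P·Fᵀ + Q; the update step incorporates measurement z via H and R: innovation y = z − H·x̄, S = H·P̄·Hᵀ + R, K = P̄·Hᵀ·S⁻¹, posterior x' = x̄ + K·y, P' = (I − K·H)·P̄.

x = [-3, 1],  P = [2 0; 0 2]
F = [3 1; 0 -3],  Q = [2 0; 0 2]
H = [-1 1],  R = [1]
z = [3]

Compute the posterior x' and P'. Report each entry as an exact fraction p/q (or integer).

x' = [-384/55, -217/55]
P' = [426/55 398/55; 398/55 424/55]

x̄ = F·x = [-8, -3]
P̄ = F·P·Fᵀ + Q = [22 -6; -6 20]
y = z − H·x̄ = [-2]
S = H·P̄·Hᵀ + R = [55]
K = P̄·Hᵀ·S⁻¹ = [-28/55; 26/55]
x' = x̄ + K·y = [-384/55, -217/55]
P' = (I − K·H)·P̄ = [426/55 398/55; 398/55 424/55]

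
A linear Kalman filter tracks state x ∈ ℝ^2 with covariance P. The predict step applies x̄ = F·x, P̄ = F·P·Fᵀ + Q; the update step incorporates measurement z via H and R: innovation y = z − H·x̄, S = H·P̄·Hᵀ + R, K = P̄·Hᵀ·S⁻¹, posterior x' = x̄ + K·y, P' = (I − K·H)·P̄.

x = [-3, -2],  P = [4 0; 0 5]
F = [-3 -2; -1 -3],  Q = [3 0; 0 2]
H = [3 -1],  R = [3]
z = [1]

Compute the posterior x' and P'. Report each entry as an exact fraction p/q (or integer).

x' = [46/37, 274/111]
P' = [158/37 429/37; 429/37 1262/37]

x̄ = F·x = [13, 9]
P̄ = F·P·Fᵀ + Q = [59 42; 42 51]
y = z − H·x̄ = [-29]
S = H·P̄·Hᵀ + R = [333]
K = P̄·Hᵀ·S⁻¹ = [15/37; 25/111]
x' = x̄ + K·y = [46/37, 274/111]
P' = (I − K·H)·P̄ = [158/37 429/37; 429/37 1262/37]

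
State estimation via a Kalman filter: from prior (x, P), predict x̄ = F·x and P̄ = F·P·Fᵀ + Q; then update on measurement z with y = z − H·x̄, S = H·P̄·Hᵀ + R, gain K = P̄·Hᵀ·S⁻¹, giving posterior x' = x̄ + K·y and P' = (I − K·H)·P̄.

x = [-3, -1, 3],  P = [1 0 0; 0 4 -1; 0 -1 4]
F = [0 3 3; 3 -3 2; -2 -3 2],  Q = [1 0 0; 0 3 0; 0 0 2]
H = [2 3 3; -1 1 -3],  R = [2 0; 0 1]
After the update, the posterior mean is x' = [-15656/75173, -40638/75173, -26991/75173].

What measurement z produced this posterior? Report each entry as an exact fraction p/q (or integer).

z = [-3, 1]

x̄ = F·x = [6, 0, 15]
P̄ = F·P·Fᵀ + Q = [55 -9 -9; -9 76 58; -9 58 70]
S = H·P̄·Hᵀ + R = [2364 -770; -770 378]
K = P̄·Hᵀ·S⁻¹ = [-523/21478 -11087/75173; 5473/21478 21321/75173; 2017/21478 -14058/75173]
x' − x̄ = [-466694/75173, -40638/75173, -1154586/75173] = K·y
y = (KᵀK)⁻¹·Kᵀ·(x' − x̄) = [-60, 52]
z = y + H·x̄ = [-60, 52] + [57, -51] = [-3, 1]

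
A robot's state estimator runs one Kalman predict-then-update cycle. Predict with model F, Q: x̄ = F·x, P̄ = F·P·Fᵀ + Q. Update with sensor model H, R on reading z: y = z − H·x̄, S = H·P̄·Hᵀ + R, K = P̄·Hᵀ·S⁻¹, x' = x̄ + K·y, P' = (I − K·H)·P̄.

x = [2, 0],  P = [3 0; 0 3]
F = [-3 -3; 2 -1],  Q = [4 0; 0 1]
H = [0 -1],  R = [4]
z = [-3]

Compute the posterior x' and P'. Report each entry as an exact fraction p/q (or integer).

x' = [-111/20, 16/5]
P' = [1079/20 -9/5; -9/5 16/5]

x̄ = F·x = [-6, 4]
P̄ = F·P·Fᵀ + Q = [58 -9; -9 16]
y = z − H·x̄ = [1]
S = H·P̄·Hᵀ + R = [20]
K = P̄·Hᵀ·S⁻¹ = [9/20; -4/5]
x' = x̄ + K·y = [-111/20, 16/5]
P' = (I − K·H)·P̄ = [1079/20 -9/5; -9/5 16/5]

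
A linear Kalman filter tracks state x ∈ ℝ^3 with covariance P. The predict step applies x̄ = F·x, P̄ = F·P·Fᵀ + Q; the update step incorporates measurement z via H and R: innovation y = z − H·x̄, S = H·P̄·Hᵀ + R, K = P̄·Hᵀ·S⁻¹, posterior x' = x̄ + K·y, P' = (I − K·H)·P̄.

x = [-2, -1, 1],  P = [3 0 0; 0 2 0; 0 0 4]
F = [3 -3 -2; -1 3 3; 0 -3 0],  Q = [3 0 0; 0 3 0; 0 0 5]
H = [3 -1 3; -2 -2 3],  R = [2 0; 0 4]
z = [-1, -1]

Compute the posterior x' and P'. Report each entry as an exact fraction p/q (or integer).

x' = [-141475/341548, 580097/341548, 53931/85387]
P' = [280925/341548 -993399/341548 -139908/85387; -993399/341548 4927821/341548 650052/85387; -139908/85387 650052/85387 359444/85387]

x̄ = F·x = [-5, 2, 3]
P̄ = F·P·Fᵀ + Q = [64 -51 18; -51 60 -18; 18 -18 23]
y = z − H·x̄ = [7, -16]
S = H·P̄·Hᵀ + R = [1583 363; 363 299]
K = P̄·Hᵀ·S⁻¹ = [78639/341548 -63487/341548; -53697/341548 -17055/341548; 4278/85387 14511/85387]
x' = x̄ + K·y = [-141475/341548, 580097/341548, 53931/85387]
P' = (I − K·H)·P̄ = [280925/341548 -993399/341548 -139908/85387; -993399/341548 4927821/341548 650052/85387; -139908/85387 650052/85387 359444/85387]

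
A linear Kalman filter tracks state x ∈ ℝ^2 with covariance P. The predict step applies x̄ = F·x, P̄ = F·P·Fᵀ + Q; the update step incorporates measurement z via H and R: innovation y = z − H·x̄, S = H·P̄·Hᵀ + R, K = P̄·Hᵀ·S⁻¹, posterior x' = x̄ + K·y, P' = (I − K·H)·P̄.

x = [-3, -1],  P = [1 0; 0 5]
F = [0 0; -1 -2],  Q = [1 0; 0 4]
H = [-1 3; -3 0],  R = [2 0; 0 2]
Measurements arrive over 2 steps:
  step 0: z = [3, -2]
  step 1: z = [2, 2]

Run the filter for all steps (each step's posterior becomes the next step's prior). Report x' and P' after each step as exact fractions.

step 0: x̄ = F·x = [0, 5]
step 0: P̄ = F·P·Fᵀ + Q = [1 0; 0 25]
step 0: y = z − H·x̄ = [-12, -2]
step 0: S = H·P̄·Hᵀ + R = [228 3; 3 11]
step 0: K = P̄·Hᵀ·S⁻¹ = [-2/2499 -227/833; 275/833 -75/833]
step 0: x' = x̄ + K·y = [66/119, 145/119]
step 0: P' = (I − K·H)·P̄ = [454/2499 50/833; 50/833 200/833]
step 1: x̄ = F·x = [0, -356/119]
step 1: P̄ = F·P·Fᵀ + Q = [1 0; 0 13450/2499]
step 1: y = z − H·x̄ = [1306/119, 2]
step 1: S = H·P̄·Hᵀ + R = [42849/833 3; 3 11]
step 1: K = P̄·Hᵀ·S⁻¹ = [-833/231921 -21008/77307; 73975/231921 -6725/77307]
step 1: x' = x̄ + K·y = [-135190/231921, 77696/231921]
step 1: P' = (I − K·H)·P̄ = [42016/231921 13450/231921; 13450/231921 53800/231921]

step 0: x' = [66/119, 145/119], P' = [454/2499 50/833; 50/833 200/833]
step 1: x' = [-135190/231921, 77696/231921], P' = [42016/231921 13450/231921; 13450/231921 53800/231921]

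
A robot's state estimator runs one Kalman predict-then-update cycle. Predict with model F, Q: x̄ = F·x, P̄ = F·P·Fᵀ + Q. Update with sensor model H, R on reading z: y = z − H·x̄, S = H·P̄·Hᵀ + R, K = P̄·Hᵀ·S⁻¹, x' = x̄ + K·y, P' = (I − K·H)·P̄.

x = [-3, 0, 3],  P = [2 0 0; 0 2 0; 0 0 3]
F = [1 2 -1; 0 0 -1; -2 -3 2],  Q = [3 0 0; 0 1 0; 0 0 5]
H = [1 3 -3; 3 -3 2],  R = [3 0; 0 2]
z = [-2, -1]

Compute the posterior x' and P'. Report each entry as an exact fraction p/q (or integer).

x' = [-2101/3044, -663/3044, 3331/12176]
P' = [1041/3044 1263/3044 1047/3044; 1263/3044 5129/3044 5481/3044; 1047/3044 5481/3044 26325/12176]

x̄ = F·x = [-6, -3, 12]
P̄ = F·P·Fᵀ + Q = [16 3 -22; 3 4 -6; -22 -6 43]
y = z − H·x̄ = [49, -16]
S = H·P̄·Hᵀ + R = [700 -164; -164 108]
K = P̄·Hᵀ·S⁻¹ = [563/3044 357/1522; 69/3044 -159/1522; -3005/12176 -279/12176]
x' = x̄ + K·y = [-2101/3044, -663/3044, 3331/12176]
P' = (I − K·H)·P̄ = [1041/3044 1263/3044 1047/3044; 1263/3044 5129/3044 5481/3044; 1047/3044 5481/3044 26325/12176]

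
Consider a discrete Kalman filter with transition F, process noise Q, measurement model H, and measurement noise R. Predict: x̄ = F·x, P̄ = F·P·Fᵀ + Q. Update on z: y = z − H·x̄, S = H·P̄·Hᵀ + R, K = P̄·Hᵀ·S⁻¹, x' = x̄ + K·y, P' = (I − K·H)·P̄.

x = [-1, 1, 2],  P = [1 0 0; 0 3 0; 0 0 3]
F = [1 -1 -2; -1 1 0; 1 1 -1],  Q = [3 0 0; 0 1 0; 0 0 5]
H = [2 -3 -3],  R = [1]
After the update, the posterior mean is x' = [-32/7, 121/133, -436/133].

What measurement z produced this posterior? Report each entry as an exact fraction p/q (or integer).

z = [-2]

x̄ = F·x = [-6, 2, -2]
P̄ = F·P·Fᵀ + Q = [19 -4 4; -4 5 2; 4 2 12]
S = H·P̄·Hᵀ + R = [266]
K = P̄·Hᵀ·S⁻¹ = [1/7; -29/266; -17/133]
x' − x̄ = [10/7, -145/133, -170/133] = K·y
y = (KᵀK)⁻¹·Kᵀ·(x' − x̄) = [10]
z = y + H·x̄ = [10] + [-12] = [-2]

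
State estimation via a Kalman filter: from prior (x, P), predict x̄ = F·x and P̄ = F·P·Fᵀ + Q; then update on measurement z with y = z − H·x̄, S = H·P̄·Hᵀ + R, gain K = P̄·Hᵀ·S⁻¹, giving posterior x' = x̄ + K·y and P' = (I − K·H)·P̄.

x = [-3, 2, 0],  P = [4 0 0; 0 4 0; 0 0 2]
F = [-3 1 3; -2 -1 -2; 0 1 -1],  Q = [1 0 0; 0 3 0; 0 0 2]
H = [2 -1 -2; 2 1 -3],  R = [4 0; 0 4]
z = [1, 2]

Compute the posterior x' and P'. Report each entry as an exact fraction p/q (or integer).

x̄ = F·x = [11, 4, 2]
P̄ = F·P·Fᵀ + Q = [59 8 -2; 8 31 0; -2 0 8]
y = z − H·x̄ = [-13, -18]
S = H·P̄·Hᵀ + R = [287 273; 273 399]
K = P̄·Hᵀ·S⁻¹ = [225/952 23/136; -8/17 157/357; -1/119 -23/357]
x' = x̄ + K·y = [4649/952, 262/119, 389/119]
P' = (I − K·H)·P̄ = [4633/476 428/119 888/119; 428/119 1168/357 148/51; 888/119 148/51 2152/357]

x' = [4649/952, 262/119, 389/119]
P' = [4633/476 428/119 888/119; 428/119 1168/357 148/51; 888/119 148/51 2152/357]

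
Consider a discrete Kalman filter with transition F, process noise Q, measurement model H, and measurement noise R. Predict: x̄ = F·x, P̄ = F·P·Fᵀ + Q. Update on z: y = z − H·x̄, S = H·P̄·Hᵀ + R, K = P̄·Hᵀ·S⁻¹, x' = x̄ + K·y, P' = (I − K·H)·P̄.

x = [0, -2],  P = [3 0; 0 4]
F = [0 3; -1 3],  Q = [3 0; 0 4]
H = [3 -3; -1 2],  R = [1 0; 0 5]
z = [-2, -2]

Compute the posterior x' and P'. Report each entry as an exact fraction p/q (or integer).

x̄ = F·x = [-6, -6]
P̄ = F·P·Fᵀ + Q = [39 36; 36 43]
y = z − H·x̄ = [-2, 4]
S = H·P̄·Hᵀ + R = [91 -51; -51 72]
K = P̄·Hᵀ·S⁻¹ = [259/439 1154/1317; 346/1317 3479/3951]
x' = x̄ + K·y = [-4840/1317, -11866/3951]
P' = (I − K·H)·P̄ = [2096/439 6029/1317; 6029/1317 17741/3951]

x' = [-4840/1317, -11866/3951]
P' = [2096/439 6029/1317; 6029/1317 17741/3951]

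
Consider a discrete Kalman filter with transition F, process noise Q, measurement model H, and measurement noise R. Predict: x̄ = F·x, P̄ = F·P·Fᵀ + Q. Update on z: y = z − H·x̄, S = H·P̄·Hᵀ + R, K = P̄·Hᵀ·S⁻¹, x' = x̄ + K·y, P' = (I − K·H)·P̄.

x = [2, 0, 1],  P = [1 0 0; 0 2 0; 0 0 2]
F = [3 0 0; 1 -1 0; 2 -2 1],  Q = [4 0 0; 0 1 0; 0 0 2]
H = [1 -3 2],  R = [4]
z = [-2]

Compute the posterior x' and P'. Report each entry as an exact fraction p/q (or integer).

x̄ = F·x = [6, 2, 5]
P̄ = F·P·Fᵀ + Q = [13 3 6; 3 4 6; 6 6 16]
y = z − H·x̄ = [-12]
S = H·P̄·Hᵀ + R = [51]
K = P̄·Hᵀ·S⁻¹ = [16/51; 1/17; 20/51]
x' = x̄ + K·y = [38/17, 22/17, 5/17]
P' = (I − K·H)·P̄ = [407/51 35/17 -14/51; 35/17 65/17 82/17; -14/51 82/17 416/51]

x' = [38/17, 22/17, 5/17]
P' = [407/51 35/17 -14/51; 35/17 65/17 82/17; -14/51 82/17 416/51]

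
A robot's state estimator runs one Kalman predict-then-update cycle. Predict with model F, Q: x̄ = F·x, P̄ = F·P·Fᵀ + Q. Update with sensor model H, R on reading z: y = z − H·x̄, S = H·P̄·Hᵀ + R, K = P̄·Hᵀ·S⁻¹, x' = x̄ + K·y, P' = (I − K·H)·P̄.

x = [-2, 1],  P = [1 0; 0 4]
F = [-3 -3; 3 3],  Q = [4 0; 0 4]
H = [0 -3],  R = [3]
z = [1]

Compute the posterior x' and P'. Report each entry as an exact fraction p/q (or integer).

x̄ = F·x = [3, -3]
P̄ = F·P·Fᵀ + Q = [49 -45; -45 49]
y = z − H·x̄ = [-8]
S = H·P̄·Hᵀ + R = [444]
K = P̄·Hᵀ·S⁻¹ = [45/148; -49/148]
x' = x̄ + K·y = [21/37, -13/37]
P' = (I − K·H)·P̄ = [1177/148 -45/148; -45/148 49/148]

x' = [21/37, -13/37]
P' = [1177/148 -45/148; -45/148 49/148]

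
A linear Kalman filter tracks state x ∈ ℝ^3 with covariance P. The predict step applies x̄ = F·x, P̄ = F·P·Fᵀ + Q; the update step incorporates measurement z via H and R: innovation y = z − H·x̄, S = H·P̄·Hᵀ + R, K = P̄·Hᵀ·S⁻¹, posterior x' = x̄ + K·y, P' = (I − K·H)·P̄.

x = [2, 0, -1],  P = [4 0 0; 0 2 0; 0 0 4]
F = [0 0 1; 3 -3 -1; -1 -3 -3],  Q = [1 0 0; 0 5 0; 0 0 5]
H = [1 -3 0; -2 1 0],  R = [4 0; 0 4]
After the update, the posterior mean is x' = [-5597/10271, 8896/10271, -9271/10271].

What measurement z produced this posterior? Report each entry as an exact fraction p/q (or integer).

x̄ = F·x = [-1, 7, 1]
P̄ = F·P·Fᵀ + Q = [5 -4 -12; -4 63 18; -12 18 63]
S = H·P̄·Hᵀ + R = [600 -227; -227 103]
K = P̄·Hᵀ·S⁻¹ = [-1427/10271 -4541/10271; -3762/10271 -1211/10271; 2736/10271 10218/10271]
x' − x̄ = [4674/10271, -63001/10271, -19542/10271] = K·y
y = (KᵀK)⁻¹·Kᵀ·(x' − x̄) = [19, -7]
z = y + H·x̄ = [19, -7] + [-22, 9] = [-3, 2]

z = [-3, 2]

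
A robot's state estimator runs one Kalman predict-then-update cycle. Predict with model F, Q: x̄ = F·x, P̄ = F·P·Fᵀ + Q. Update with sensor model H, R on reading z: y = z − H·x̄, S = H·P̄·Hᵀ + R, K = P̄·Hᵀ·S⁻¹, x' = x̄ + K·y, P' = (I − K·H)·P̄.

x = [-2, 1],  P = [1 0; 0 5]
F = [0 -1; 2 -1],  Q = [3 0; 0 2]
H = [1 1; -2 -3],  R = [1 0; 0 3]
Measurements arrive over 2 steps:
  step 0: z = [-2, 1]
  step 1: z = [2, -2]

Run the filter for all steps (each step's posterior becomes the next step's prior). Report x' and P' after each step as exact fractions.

step 0: x̄ = F·x = [-1, -5]
step 0: P̄ = F·P·Fᵀ + Q = [8 5; 5 11]
step 0: y = z − H·x̄ = [4, -16]
step 0: S = H·P̄·Hᵀ + R = [30 -74; -74 194]
step 0: K = P̄·Hᵀ·S⁻¹ = [57/86 4/43; -39/172 -53/172]
step 0: x' = x̄ + K·y = [7/43, -42/43]
step 0: P' = (I − K·H)·P̄ = [195/86 -69/43; -69/43 237/172]
step 1: x̄ = F·x = [42/43, 56/43]
step 1: P̄ = F·P·Fᵀ + Q = [753/172 789/172; 789/172 3245/172]
step 1: y = z − H·x̄ = [-12/43, 166/43]
step 1: S = H·P̄·Hᵀ + R = [1437/43 -7593/86; -7593/86 42201/172]
step 1: K = P̄·Hᵀ·S⁻¹ = [4043/7724 373/3862; -252/1931 -1825/5793]
step 1: x' = x̄ + K·y = [2324/1931, 710/5793]
step 1: P' = (I − K·H)·P̄ = [14367/7724 -2581/1931; -2581/1931 2329/1931]

step 0: x' = [7/43, -42/43], P' = [195/86 -69/43; -69/43 237/172]
step 1: x' = [2324/1931, 710/5793], P' = [14367/7724 -2581/1931; -2581/1931 2329/1931]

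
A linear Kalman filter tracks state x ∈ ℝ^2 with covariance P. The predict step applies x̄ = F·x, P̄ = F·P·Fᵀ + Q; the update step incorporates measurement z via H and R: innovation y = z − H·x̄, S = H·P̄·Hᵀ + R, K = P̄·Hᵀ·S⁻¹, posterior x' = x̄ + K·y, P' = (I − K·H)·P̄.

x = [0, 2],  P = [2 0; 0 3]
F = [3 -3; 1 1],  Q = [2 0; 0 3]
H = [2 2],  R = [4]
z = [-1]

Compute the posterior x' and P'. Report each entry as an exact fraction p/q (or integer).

x' = [-73/25, 47/20]
P' = [207/25 -37/5; -37/5 15/2]

x̄ = F·x = [-6, 2]
P̄ = F·P·Fᵀ + Q = [47 -3; -3 8]
y = z − H·x̄ = [7]
S = H·P̄·Hᵀ + R = [200]
K = P̄·Hᵀ·S⁻¹ = [11/25; 1/20]
x' = x̄ + K·y = [-73/25, 47/20]
P' = (I − K·H)·P̄ = [207/25 -37/5; -37/5 15/2]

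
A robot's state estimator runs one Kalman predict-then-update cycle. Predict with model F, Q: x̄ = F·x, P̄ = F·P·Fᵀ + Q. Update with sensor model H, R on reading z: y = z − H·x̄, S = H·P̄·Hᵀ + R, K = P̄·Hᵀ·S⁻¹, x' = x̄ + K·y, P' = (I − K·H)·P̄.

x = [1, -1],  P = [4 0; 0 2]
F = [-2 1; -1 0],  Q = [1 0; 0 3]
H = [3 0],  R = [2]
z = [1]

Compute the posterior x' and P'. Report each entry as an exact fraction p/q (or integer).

x' = [51/173, 67/173]
P' = [38/173 16/173; 16/173 635/173]

x̄ = F·x = [-3, -1]
P̄ = F·P·Fᵀ + Q = [19 8; 8 7]
y = z − H·x̄ = [10]
S = H·P̄·Hᵀ + R = [173]
K = P̄·Hᵀ·S⁻¹ = [57/173; 24/173]
x' = x̄ + K·y = [51/173, 67/173]
P' = (I − K·H)·P̄ = [38/173 16/173; 16/173 635/173]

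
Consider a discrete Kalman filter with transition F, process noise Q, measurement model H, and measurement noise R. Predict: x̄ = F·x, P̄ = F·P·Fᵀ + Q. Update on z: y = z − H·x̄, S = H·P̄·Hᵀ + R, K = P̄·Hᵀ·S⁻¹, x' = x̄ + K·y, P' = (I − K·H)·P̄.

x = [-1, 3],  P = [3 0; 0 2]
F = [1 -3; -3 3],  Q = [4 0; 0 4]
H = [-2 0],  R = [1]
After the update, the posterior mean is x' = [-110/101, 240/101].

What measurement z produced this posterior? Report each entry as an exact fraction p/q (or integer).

z = [2]

x̄ = F·x = [-10, 12]
P̄ = F·P·Fᵀ + Q = [25 -27; -27 49]
S = H·P̄·Hᵀ + R = [101]
K = P̄·Hᵀ·S⁻¹ = [-50/101; 54/101]
x' − x̄ = [900/101, -972/101] = K·y
y = (KᵀK)⁻¹·Kᵀ·(x' − x̄) = [-18]
z = y + H·x̄ = [-18] + [20] = [2]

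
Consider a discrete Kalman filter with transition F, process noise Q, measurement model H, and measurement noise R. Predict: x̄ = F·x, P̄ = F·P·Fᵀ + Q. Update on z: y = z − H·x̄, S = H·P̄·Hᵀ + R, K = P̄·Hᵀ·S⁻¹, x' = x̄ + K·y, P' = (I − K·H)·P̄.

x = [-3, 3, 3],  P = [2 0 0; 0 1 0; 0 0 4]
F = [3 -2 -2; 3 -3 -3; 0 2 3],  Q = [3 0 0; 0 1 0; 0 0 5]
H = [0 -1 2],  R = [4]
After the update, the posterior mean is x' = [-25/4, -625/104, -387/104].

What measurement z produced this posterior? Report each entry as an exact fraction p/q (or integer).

z = [-2]

x̄ = F·x = [-21, -27, 15]
P̄ = F·P·Fᵀ + Q = [41 48 -28; 48 64 -42; -28 -42 45]
S = H·P̄·Hᵀ + R = [416]
K = P̄·Hᵀ·S⁻¹ = [-1/4; -37/104; 33/104]
x' − x̄ = [59/4, 2183/104, -1947/104] = K·y
y = (KᵀK)⁻¹·Kᵀ·(x' − x̄) = [-59]
z = y + H·x̄ = [-59] + [57] = [-2]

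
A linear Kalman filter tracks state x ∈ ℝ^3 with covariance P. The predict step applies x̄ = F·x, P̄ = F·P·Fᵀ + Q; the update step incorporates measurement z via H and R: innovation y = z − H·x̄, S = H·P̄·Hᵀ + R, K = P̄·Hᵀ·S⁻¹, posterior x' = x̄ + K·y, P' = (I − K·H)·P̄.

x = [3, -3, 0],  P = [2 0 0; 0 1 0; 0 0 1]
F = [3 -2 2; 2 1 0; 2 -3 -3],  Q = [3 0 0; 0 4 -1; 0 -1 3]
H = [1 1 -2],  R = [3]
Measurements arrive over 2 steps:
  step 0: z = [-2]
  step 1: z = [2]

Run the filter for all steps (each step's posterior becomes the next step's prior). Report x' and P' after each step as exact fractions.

step 0: x' = [635/39, 167/39, 445/39], P' = [352/13 105/13 226/13; 105/13 144/13 122/13; 226/13 122/13 181/13]
step 1: x' = [38081/1515, 147001/22725, 334526/22725], P' = [17667/101 27172/505 57527/505; 27172/505 675323/30300 285487/7575; 57527/505 285487/7575 576812/7575]

step 0: x̄ = F·x = [15, 3, 15]
step 0: P̄ = F·P·Fᵀ + Q = [29 10 12; 10 13 4; 12 4 29]
step 0: y = z − H·x̄ = [10]
step 0: S = H·P̄·Hᵀ + R = [117]
step 0: K = P̄·Hᵀ·S⁻¹ = [5/39; 5/39; -14/39]
step 0: x' = x̄ + K·y = [635/39, 167/39, 445/39]
step 0: P' = (I − K·H)·P̄ = [352/13 105/13 226/13; 105/13 144/13 122/13; 226/13 122/13 181/13]
step 1: x̄ = F·x = [2461/39, 479/13, -566/39]
step 1: P̄ = F·P·Fᵀ + Q = [4983/13 2867/13 -605/13; 2867/13 2024/13 -1179/13; -605/13 -1179/13 2596/13]
step 1: y = z − H·x̄ = [-4952/39]
step 1: S = H·P̄·Hᵀ + R = [30300/13]
step 1: K = P̄·Hᵀ·S⁻¹ = [151/505; 7249/30300; -1744/7575]
step 1: x' = x̄ + K·y = [38081/1515, 147001/22725, 334526/22725]
step 1: P' = (I − K·H)·P̄ = [17667/101 27172/505 57527/505; 27172/505 675323/30300 285487/7575; 57527/505 285487/7575 576812/7575]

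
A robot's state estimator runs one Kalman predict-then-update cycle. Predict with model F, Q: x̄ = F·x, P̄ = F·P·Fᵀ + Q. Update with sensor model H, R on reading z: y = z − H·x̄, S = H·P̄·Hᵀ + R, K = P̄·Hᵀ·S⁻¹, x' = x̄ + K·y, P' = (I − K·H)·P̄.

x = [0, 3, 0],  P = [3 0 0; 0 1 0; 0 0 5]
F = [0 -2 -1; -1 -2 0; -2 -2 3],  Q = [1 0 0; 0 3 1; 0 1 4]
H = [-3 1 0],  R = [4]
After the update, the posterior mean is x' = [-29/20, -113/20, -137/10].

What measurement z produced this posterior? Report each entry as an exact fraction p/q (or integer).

z = [-2]

x̄ = F·x = [-6, -6, -6]
P̄ = F·P·Fᵀ + Q = [10 4 -11; 4 10 11; -11 11 65]
S = H·P̄·Hᵀ + R = [80]
K = P̄·Hᵀ·S⁻¹ = [-13/40; -1/40; 11/20]
x' − x̄ = [91/20, 7/20, -77/10] = K·y
y = (KᵀK)⁻¹·Kᵀ·(x' − x̄) = [-14]
z = y + H·x̄ = [-14] + [12] = [-2]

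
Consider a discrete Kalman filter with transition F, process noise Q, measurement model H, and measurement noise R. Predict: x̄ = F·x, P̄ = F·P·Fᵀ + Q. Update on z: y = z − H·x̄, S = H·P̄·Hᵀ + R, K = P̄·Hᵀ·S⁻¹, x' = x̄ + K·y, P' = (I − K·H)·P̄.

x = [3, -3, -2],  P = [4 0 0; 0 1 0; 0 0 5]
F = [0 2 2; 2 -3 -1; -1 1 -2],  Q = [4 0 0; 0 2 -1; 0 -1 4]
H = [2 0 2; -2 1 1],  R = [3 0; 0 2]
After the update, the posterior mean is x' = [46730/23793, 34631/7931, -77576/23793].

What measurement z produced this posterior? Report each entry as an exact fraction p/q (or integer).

z = [-2, -3]

x̄ = F·x = [-10, 17, -2]
P̄ = F·P·Fᵀ + Q = [28 -16 -18; -16 32 -2; -18 -2 29]
S = H·P̄·Hᵀ + R = [87 -54; -54 307]
K = P̄·Hᵀ·S⁻¹ = [1280/23793 -2250/7931; -2568/7931 1150/7931; 10156/23793 2223/7931]
x' − x̄ = [284660/23793, -100196/7931, -29990/23793] = K·y
y = (KᵀK)⁻¹·Kᵀ·(x' − x̄) = [22, -38]
z = y + H·x̄ = [22, -38] + [-24, 35] = [-2, -3]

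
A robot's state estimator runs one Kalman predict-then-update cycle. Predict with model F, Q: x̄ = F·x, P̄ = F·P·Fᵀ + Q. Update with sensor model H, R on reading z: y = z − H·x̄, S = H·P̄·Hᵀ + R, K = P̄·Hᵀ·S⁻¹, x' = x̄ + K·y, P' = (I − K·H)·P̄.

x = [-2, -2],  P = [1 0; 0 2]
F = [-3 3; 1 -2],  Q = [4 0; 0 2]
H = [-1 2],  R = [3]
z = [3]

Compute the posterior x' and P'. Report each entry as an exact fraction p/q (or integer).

x̄ = F·x = [0, 2]
P̄ = F·P·Fᵀ + Q = [31 -15; -15 11]
y = z − H·x̄ = [-1]
S = H·P̄·Hᵀ + R = [138]
K = P̄·Hᵀ·S⁻¹ = [-61/138; 37/138]
x' = x̄ + K·y = [61/138, 239/138]
P' = (I − K·H)·P̄ = [557/138 187/138; 187/138 149/138]

x' = [61/138, 239/138]
P' = [557/138 187/138; 187/138 149/138]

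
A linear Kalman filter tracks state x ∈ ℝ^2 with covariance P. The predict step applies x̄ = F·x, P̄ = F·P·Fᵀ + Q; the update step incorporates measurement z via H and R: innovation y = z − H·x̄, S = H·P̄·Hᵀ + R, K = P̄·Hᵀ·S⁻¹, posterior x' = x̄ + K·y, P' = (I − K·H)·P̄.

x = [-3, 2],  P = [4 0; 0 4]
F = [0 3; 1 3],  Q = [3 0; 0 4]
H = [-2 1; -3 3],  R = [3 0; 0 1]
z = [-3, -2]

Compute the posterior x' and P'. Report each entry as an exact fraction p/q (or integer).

x̄ = F·x = [6, 3]
P̄ = F·P·Fᵀ + Q = [39 36; 36 44]
y = z − H·x̄ = [6, 7]
S = H·P̄·Hᵀ + R = [59 42; 42 100]
K = P̄·Hᵀ·S⁻¹ = [-1911/2068 1233/4136; -476/517 324/517]
x' = x̄ + K·y = [10515/4136, 963/517]
P' = (I − K·H)·P̄ = [11877/4136 1536/517; 1536/517 1644/517]

x' = [10515/4136, 963/517]
P' = [11877/4136 1536/517; 1536/517 1644/517]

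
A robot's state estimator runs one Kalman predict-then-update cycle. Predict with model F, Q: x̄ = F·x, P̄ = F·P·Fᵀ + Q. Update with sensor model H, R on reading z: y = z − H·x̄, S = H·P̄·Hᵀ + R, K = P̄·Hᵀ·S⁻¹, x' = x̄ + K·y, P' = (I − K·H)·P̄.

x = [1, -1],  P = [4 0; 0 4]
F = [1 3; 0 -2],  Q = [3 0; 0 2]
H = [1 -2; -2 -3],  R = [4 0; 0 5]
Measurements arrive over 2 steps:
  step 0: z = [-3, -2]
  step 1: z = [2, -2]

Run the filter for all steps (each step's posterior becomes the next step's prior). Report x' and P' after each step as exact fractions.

step 0: x' = [-8083/10961, 12706/10961], P' = [11948/10961 -3252/10961; -3252/10961 4518/10961]
step 1: x' = [4237650/2633291, -1320896/2633291], P' = [12632628/13166455 -3240332/13166455; -3240332/13166455 5042258/13166455]

step 0: x̄ = F·x = [-2, 2]
step 0: P̄ = F·P·Fᵀ + Q = [43 -24; -24 18]
step 0: y = z − H·x̄ = [3, 0]
step 0: S = H·P̄·Hᵀ + R = [215 -2; -2 51]
step 0: K = P̄·Hᵀ·S⁻¹ = [4613/10961 -2828/10961; -3072/10961 -1410/10961]
step 0: x' = x̄ + K·y = [-8083/10961, 12706/10961]
step 0: P' = (I − K·H)·P̄ = [11948/10961 -3252/10961; -3252/10961 4518/10961]
step 1: x̄ = F·x = [30035/10961, -25412/10961]
step 1: P̄ = F·P·Fᵀ + Q = [65981/10961 -20604/10961; -20604/10961 39994/10961]
step 1: y = z − H·x̄ = [-58937/10961, -38088/10961]
step 1: S = H·P̄·Hᵀ + R = [352217/10961 87398/10961; 87398/10961 431427/10961]
step 1: K = P̄·Hᵀ·S⁻¹ = [4778323/13166455 -3108852/13166455; -3331212/13166455 -1729222/13166455]
step 1: x' = x̄ + K·y = [4237650/2633291, -1320896/2633291]
step 1: P' = (I − K·H)·P̄ = [12632628/13166455 -3240332/13166455; -3240332/13166455 5042258/13166455]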